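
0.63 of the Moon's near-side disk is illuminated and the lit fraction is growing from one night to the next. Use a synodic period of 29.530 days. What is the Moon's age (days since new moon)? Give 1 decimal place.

8.6 days

From f = (1 − cos θ)/2: cos θ = 1 − 2×0.63 = -0.260; arccos → 105.1°.
Before full moon the principal value applies: θ = 105.1°.
That fraction of the synodic month is 105.1/360 × 29.530 d ≈ 8.62 d.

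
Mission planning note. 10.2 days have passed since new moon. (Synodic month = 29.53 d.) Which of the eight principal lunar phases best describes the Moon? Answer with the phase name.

At 10.2/29.53 of the cycle, θ ≈ 124° — the waxing gibbous range.

waxing gibbous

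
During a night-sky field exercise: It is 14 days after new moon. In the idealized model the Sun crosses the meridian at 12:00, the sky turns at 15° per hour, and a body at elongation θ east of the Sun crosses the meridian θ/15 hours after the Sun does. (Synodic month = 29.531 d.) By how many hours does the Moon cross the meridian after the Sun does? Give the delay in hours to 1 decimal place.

11.4 h

Phase angle: θ = 360°·(14 d)/(29.531 d) = 170.7°.
Delay after the Sun = 170.7° / (15°/h) ≈ 11.38 h.
So the Moon crosses the meridian 11.38 h after the Sun.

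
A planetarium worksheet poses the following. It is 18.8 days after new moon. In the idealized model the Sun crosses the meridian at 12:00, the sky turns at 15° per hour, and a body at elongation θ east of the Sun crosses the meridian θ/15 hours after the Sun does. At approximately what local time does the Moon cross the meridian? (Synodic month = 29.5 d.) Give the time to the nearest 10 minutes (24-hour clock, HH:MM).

Elongation θ = 360° × 18.8/29.5 ≈ 229.4°.
The Moon trails the Sun by θ/15 = 229.4/15 ≈ 15.29 hours.
12:00 + 15.295 h ≈ 03:18 → 03:20 to the nearest ten minutes.

03:20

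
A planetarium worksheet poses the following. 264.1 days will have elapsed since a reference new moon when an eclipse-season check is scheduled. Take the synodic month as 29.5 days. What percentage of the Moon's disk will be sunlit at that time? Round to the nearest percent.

2%

264.1 d spans 8 complete synodic months (8 × 29.5 = 236.00 d) plus 28.10 d.
The Moon has covered 28.10/29.5 of its cycle, so θ ≈ 360° × 28.10/29.5 = 342.9°.
With cos θ = 0.956, the lit fraction is (1 − 0.956)/2 ≈ 0.022, so 2%.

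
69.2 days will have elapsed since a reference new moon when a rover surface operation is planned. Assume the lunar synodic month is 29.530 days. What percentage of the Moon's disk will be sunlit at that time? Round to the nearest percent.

69.2/29.530 = 2.343 lunations, so 2 complete cycles and 10.14 d into the next.
The Moon has covered 10.14/29.530 of its cycle, so θ ≈ 360° × 10.14/29.530 = 123.6°.
cos 123.6° = (-0.554), so f = (1 − (-0.554))/2 = 0.777, so 78%.

78%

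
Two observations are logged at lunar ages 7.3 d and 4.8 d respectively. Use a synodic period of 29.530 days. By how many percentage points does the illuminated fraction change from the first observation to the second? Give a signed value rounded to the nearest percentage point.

θ₁ = 360° × 7.3/29.530 = 89.0°, f₁ = (1 − cos θ₁)/2 = 0.491.
θ₂ = 360° × 4.8/29.530 = 58.5°, f₂ = (1 − cos θ₂)/2 = 0.239.
Change = f₂ − f₁ = -0.252 → -25 percentage points.

-25 percentage points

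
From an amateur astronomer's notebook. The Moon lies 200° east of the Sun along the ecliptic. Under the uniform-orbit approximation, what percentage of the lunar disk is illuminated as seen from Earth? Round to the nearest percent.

f = (1 − cos 200°)/2 = (1 − (-0.940))/2 ≈ 0.970, i.e. 97%.

97%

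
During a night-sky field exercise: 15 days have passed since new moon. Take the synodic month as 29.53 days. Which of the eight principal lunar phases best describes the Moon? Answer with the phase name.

θ ≈ 360° × 15/29.53 = 183°, which falls in the full moon sector.

full moon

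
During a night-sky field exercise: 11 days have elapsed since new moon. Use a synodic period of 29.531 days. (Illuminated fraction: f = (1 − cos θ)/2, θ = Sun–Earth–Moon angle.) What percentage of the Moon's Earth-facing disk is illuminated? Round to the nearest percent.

85%

The Moon has covered 11/29.531 of its cycle, so θ ≈ 360° × 11/29.531 = 134.1°.
Illuminated fraction = (1 − cos 134.1°)/2 = (1 − (-0.696))/2 ≈ 0.848, so 85%.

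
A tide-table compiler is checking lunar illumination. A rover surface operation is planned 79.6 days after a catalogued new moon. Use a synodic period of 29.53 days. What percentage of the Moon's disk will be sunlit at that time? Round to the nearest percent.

67%

Reduce mod P: 79.6 − 2×29.53 = 20.54 d into the current lunation.
Phase angle: θ = 360°·(20.54 d)/(29.53 d) = 250.4°.
Illuminated fraction = (1 − cos 250.4°)/2 = (1 − (-0.335))/2 ≈ 0.668, so 67%.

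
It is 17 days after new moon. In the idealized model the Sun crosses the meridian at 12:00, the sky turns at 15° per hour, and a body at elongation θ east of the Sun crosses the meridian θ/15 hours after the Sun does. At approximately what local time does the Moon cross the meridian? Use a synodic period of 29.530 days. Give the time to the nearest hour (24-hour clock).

Phase angle: θ = 360°·(17 d)/(29.530 d) = 207.2°.
Delay after the Sun = 207.2° / (15°/h) ≈ 13.82 h.
12:00 + 13.82 h ≈ 01:49 → 02:00 to the nearest hour.

02:00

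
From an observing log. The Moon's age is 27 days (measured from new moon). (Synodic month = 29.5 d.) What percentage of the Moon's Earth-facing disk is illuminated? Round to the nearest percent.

Elongation θ = 360° × 27/29.5 ≈ 329.5°.
With cos θ = 0.862, the lit fraction is (1 − 0.862)/2 ≈ 0.069, so 7%.

7%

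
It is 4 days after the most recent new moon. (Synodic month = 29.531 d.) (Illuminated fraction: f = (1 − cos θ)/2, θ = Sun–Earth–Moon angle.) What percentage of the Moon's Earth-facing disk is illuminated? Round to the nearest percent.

17%

The Moon has covered 4/29.531 of its cycle, so θ ≈ 360° × 4/29.531 = 48.8°.
With cos θ = 0.659, the lit fraction is (1 − 0.659)/2 ≈ 0.170, so 17%.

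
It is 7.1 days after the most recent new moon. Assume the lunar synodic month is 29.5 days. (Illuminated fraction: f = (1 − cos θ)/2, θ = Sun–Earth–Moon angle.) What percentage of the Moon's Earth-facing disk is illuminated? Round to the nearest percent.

The Moon has covered 7.1/29.5 of its cycle, so θ ≈ 360° × 7.1/29.5 = 86.6°.
With cos θ = 0.059, the lit fraction is (1 − 0.059)/2 ≈ 0.471, so 47%.

47%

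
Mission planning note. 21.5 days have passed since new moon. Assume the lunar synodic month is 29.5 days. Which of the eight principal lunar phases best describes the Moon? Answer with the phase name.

last quarter

θ ≈ 360° × 21.5/29.5 = 262°, which falls in the last quarter sector.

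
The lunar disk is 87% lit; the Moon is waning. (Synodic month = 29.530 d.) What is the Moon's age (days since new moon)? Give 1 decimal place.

cos θ = 1 − 2f = -0.740, giving a principal value of 137.7°.
Waning ⇒ past full, so θ = 360° − 137.7° = 222.3°.
At 360°/29.530 d per day, 222.3° corresponds to 18.23 days.

18.2 days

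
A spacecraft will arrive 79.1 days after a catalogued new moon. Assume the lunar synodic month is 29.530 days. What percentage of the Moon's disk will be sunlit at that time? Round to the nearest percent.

Reduce mod P: 79.1 − 2×29.530 = 20.04 d into the current lunation.
The Moon has covered 20.04/29.530 of its cycle, so θ ≈ 360° × 20.04/29.530 = 244.3°.
With cos θ = (-0.434), the lit fraction is (1 − (-0.434))/2 ≈ 0.717, so 72%.

72%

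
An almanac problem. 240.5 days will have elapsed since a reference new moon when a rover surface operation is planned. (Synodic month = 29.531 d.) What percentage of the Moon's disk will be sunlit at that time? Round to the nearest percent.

240.5/29.531 = 8.144 lunations, so 8 complete cycles and 4.25 d into the next.
The Moon has covered 4.25/29.531 of its cycle, so θ ≈ 360° × 4.25/29.531 = 51.8°.
Illuminated fraction = (1 − cos 51.8°)/2 = (1 − 0.618)/2 ≈ 0.191, so 19%.

19%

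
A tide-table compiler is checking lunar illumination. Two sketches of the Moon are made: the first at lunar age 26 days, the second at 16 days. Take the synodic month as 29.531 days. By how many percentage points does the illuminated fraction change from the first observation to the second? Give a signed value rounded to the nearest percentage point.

+85 pp

θ₁ = 360° × 26/29.531 = 317.0°, f₁ = (1 − cos θ₁)/2 = 0.135.
θ₂ = 360° × 16/29.531 = 195.0°, f₂ = (1 − cos θ₂)/2 = 0.983.
Change = f₂ − f₁ = +0.848 → +85 percentage points.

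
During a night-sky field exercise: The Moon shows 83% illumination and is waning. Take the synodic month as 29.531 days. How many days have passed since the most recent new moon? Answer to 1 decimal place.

From f = (1 − cos θ)/2: cos θ = 1 − 2×0.83 = -0.660; arccos → 131.3°.
Since the Moon is past full (waning), take the reflex angle: θ = 360° − 131.3° = 228.7°.
Age = 29.531 × 228.7°/360° ≈ 18.76 days.

18.8 days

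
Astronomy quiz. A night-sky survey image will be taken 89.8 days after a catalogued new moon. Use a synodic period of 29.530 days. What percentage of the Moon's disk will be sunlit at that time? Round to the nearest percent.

Reduce mod P: 89.8 − 3×29.530 = 1.21 d into the current lunation.
Phase angle: θ = 360°·(1.21 d)/(29.530 d) = 14.8°.
cos 14.8° = 0.967, so f = (1 − 0.967)/2 = 0.016, so 2%.

2%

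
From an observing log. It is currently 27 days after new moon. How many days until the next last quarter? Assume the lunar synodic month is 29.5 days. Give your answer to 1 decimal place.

24.6 days

Last quarter is 0.75 of the way through the cycle: age 0.75 × 29.5 = 22.125 d.
This lunation's last quarter (22.125 d) has passed, so add one period: 51.625 − 27 = 24.625 days.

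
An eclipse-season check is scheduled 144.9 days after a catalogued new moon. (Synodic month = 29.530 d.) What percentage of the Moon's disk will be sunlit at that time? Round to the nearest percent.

8%

144.9 d spans 4 complete synodic months (4 × 29.530 = 118.12 d) plus 26.78 d.
Phase angle: θ = 360°·(26.78 d)/(29.530 d) = 326.5°.
With cos θ = 0.834, the lit fraction is (1 − 0.834)/2 ≈ 0.083, so 8%.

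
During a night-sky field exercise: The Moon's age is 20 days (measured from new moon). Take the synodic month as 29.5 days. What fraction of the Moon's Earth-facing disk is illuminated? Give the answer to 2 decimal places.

0.72

The Moon has covered 20/29.5 of its cycle, so θ ≈ 360° × 20/29.5 = 244.1°.
cos 244.1° = (-0.437), so f = (1 − (-0.437))/2 = 0.719.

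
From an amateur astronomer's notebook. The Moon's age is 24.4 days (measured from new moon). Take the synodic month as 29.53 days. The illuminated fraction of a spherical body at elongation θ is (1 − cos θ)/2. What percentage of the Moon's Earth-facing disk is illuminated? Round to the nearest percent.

Phase angle: θ = 360°·(24.4 d)/(29.53 d) = 297.5°.
Illuminated fraction = (1 − cos 297.5°)/2 = (1 − 0.461)/2 ≈ 0.269, so 27%.

27%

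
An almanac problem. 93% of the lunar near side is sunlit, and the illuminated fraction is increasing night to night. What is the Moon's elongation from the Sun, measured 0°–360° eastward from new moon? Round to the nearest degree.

149°

Invert f = (1 − cos θ)/2 to get cos θ = 1 − 2(0.93) = -0.860, hence θ₀ = arccos -0.860 = 149.3°.
Before full moon the principal value applies: θ = 149.3°.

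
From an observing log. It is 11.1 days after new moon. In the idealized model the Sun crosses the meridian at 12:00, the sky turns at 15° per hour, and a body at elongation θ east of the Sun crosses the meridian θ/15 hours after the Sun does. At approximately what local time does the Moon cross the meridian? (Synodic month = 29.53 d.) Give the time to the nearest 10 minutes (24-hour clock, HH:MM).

The Moon has covered 11.1/29.53 of its cycle, so θ ≈ 360° × 11.1/29.53 = 135.3°.
Delay after the Sun = 135.3° / (15°/h) ≈ 9.02 h.
12:00 + 9.021 h ≈ 21:01 → 21:00 to the nearest ten minutes.

21:00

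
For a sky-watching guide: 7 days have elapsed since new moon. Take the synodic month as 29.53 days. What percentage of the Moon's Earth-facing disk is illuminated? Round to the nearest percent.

Phase angle: θ = 360°·(7 d)/(29.53 d) = 85.3°.
With cos θ = 0.081, the lit fraction is (1 − 0.081)/2 ≈ 0.459, so 46%.

46%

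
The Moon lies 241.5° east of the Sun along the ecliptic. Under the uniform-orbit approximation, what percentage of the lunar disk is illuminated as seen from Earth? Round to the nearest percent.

74%

cos 241.5° = (-0.477), so f = (1 − (-0.477))/2 = 0.739, i.e. 74%.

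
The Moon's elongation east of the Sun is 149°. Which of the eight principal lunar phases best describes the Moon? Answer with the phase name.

149° lies in the waxing gibbous sector of the 8-phase cycle.

waxing gibbous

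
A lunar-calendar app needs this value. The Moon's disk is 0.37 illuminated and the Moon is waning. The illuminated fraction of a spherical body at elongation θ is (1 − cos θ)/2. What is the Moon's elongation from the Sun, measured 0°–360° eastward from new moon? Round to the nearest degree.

cos θ = 1 − 2f = 0.260, giving a principal value of 74.9°.
Waning ⇒ past full, so θ = 360° − 74.9° = 285.1°.

285°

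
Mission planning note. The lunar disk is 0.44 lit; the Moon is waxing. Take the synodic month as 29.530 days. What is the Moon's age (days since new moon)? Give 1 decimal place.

From f = (1 − cos θ)/2: cos θ = 1 − 2×0.44 = 0.120; arccos → 83.1°.
Waxing ⇒ before full, so θ = 83.1°.
That fraction of the synodic month is 83.1/360 × 29.530 d ≈ 6.82 d.

6.8 days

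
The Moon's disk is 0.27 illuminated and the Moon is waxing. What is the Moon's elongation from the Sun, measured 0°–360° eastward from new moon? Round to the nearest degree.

63°

From f = (1 − cos θ)/2: cos θ = 1 − 2×0.27 = 0.460; arccos → 62.6°.
The Moon is waxing (0°–180°), so θ = 62.6° directly.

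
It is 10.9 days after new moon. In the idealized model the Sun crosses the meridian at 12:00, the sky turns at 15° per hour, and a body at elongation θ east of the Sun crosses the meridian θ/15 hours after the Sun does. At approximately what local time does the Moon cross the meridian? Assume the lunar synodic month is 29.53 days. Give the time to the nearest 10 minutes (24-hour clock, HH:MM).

The Moon has covered 10.9/29.53 of its cycle, so θ ≈ 360° × 10.9/29.53 = 132.9°.
Delay after the Sun = 132.9° / (15°/h) ≈ 8.86 h.
12:00 + 8.859 h ≈ 20:52 → 20:50 to the nearest ten minutes.

20:50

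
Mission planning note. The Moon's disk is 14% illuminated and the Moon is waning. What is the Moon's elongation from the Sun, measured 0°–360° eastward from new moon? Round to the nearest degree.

cos θ = 1 − 2f = 0.720, giving a principal value of 43.9°.
Since the Moon is past full (waning), take the reflex angle: θ = 360° − 43.9° = 316.1°.

316°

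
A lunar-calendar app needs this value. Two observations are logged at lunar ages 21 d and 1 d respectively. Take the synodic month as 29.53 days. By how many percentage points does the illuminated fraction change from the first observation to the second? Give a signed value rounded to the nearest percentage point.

-61 percentage points

First observation: θ = 360°·21/29.53 = 256.0°, so f = 0.621.
Second observation: θ = 12.2°, f = 0.011.
Δf = 0.011 − 0.621 = -0.610, i.e. -61 pp.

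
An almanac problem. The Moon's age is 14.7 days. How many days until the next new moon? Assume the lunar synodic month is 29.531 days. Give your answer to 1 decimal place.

14.8 days

The next new moon completes the synodic month: 29.531 − 14.7 = 14.831 days.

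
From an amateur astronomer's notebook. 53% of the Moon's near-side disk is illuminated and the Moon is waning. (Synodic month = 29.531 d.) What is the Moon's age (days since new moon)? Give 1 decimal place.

From f = (1 − cos θ)/2: cos θ = 1 − 2×0.53 = -0.060; arccos → 93.4°.
Waning ⇒ past full, so θ = 360° − 93.4° = 266.6°.
At 360°/29.531 d per day, 266.6° corresponds to 21.87 days.

21.9 days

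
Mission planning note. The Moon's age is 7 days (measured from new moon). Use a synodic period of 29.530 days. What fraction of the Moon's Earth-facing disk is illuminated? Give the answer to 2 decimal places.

0.46

The Moon has covered 7/29.530 of its cycle, so θ ≈ 360° × 7/29.530 = 85.3°.
With cos θ = 0.081, the lit fraction is (1 − 0.081)/2 ≈ 0.459.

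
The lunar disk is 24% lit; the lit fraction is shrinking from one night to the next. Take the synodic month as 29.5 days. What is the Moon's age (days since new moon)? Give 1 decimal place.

cos θ = 1 − 2f = 0.520, giving a principal value of 58.7°.
A waning Moon lies in 180°–360°, so θ = 360° − 58.7° = 301.3°.
That fraction of the synodic month is 301.3/360 × 29.5 d ≈ 24.69 d.

24.7 days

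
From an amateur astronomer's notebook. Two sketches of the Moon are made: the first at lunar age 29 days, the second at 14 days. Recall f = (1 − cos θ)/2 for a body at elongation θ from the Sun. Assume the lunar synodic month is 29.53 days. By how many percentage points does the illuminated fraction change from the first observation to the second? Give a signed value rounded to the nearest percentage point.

θ₁ = 360° × 29/29.53 = 353.5°, f₁ = (1 − cos θ₁)/2 = 0.003.
θ₂ = 360° × 14/29.53 = 170.7°, f₂ = (1 − cos θ₂)/2 = 0.993.
Change = f₂ − f₁ = +0.990 → +99 percentage points.

+99 pp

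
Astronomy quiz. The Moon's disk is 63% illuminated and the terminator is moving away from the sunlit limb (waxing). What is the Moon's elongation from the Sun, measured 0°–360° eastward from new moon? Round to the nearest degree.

105°

From f = (1 − cos θ)/2: cos θ = 1 − 2×0.63 = -0.260; arccos → 105.1°.
Before full moon the principal value applies: θ = 105.1°.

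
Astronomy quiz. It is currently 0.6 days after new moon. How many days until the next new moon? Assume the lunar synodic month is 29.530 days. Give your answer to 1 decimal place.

The next new moon completes the synodic month: 29.530 − 0.6 = 28.930 days.

28.9 days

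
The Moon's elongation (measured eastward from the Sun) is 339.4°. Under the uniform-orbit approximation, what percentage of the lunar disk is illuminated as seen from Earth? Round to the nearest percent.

3%

f = (1 − cos 339.4°)/2 = (1 − 0.936)/2 ≈ 0.032, i.e. 3%.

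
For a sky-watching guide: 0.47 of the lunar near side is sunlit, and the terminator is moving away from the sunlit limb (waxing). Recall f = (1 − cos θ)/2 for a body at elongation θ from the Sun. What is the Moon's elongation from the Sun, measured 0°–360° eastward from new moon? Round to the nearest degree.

87°

From f = (1 − cos θ)/2: cos θ = 1 − 2×0.47 = 0.060; arccos → 86.6°.
Waxing ⇒ before full, so θ = 86.6°.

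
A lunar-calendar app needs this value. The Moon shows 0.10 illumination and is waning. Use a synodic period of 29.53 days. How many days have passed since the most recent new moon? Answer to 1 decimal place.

26.5 days

cos θ = 1 − 2f = 0.800, giving a principal value of 36.9°.
Since the Moon is past full (waning), take the reflex angle: θ = 360° − 36.9° = 323.1°.
Age = 29.53 × 323.1°/360° ≈ 26.51 days.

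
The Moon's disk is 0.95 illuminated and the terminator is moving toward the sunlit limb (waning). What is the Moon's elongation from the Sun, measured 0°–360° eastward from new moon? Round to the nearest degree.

From f = (1 − cos θ)/2: cos θ = 1 − 2×0.95 = -0.900; arccos → 154.2°.
Waning ⇒ past full, so θ = 360° − 154.2° = 205.8°.

206°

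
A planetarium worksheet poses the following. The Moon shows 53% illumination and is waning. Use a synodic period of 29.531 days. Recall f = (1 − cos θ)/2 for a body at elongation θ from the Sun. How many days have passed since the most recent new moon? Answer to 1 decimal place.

Invert f = (1 − cos θ)/2 to get cos θ = 1 − 2(0.53) = -0.060, hence θ₀ = arccos -0.060 = 93.4°.
Waning ⇒ past full, so θ = 360° − 93.4° = 266.6°.
That fraction of the synodic month is 266.6/360 × 29.531 d ≈ 21.87 d.

21.9 days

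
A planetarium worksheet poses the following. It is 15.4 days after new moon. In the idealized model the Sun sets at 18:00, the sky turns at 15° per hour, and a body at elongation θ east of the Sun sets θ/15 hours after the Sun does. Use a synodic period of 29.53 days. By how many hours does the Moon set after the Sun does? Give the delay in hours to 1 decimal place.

Phase angle: θ = 360°·(15.4 d)/(29.53 d) = 187.7°.
Delay after the Sun = 187.7° / (15°/h) ≈ 12.52 h.
So the Moon sets 12.52 h after the Sun.

12.5 h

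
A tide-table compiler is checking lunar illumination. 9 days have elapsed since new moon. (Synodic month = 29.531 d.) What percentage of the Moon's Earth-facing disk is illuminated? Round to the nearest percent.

Elongation θ = 360° × 9/29.531 ≈ 109.7°.
cos 109.7° = (-0.337), so f = (1 − (-0.337))/2 = 0.669, so 67%.

67%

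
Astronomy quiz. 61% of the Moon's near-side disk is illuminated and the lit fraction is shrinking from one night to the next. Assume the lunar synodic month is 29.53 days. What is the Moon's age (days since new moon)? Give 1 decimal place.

21.1 days

Invert f = (1 − cos θ)/2 to get cos θ = 1 − 2(0.61) = -0.220, hence θ₀ = arccos -0.220 = 102.7°.
A waning Moon lies in 180°–360°, so θ = 360° − 102.7° = 257.3°.
At 360°/29.53 d per day, 257.3° corresponds to 21.11 days.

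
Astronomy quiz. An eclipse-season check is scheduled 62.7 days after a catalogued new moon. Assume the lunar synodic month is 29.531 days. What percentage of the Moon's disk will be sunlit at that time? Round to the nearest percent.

62.7/29.531 = 2.123 lunations, so 2 complete cycles and 3.64 d into the next.
The Moon has covered 3.64/29.531 of its cycle, so θ ≈ 360° × 3.64/29.531 = 44.3°.
cos 44.3° = 0.715, so f = (1 − 0.715)/2 = 0.142, so 14%.

14%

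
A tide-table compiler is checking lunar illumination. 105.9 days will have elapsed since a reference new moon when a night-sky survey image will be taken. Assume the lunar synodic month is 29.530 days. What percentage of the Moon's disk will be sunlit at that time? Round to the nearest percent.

93%

105.9 d spans 3 complete synodic months (3 × 29.530 = 88.59 d) plus 17.31 d.
Elongation θ = 360° × 17.31/29.530 ≈ 211.0°.
cos 211.0° = (-0.857), so f = (1 − (-0.857))/2 = 0.928, so 93%.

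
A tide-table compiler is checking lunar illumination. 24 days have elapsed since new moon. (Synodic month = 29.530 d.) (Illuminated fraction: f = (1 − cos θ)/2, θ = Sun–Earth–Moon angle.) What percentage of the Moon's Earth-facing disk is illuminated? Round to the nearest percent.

31%

Phase angle: θ = 360°·(24 d)/(29.530 d) = 292.6°.
With cos θ = 0.384, the lit fraction is (1 − 0.384)/2 ≈ 0.308, so 31%.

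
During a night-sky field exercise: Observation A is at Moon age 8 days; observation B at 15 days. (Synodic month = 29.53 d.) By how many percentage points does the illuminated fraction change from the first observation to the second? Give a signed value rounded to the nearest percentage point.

First observation: θ = 360°·8/29.53 = 97.5°, so f = 0.566.
Second observation: θ = 182.9°, f = 0.999.
Δf = 0.999 − 0.566 = +0.434, i.e. +43 pp.

+43 percentage points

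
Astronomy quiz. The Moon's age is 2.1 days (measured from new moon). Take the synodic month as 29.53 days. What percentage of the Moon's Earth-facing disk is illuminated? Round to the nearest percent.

Phase angle: θ = 360°·(2.1 d)/(29.53 d) = 25.6°.
cos 25.6° = 0.902, so f = (1 − 0.902)/2 = 0.049, so 5%.

5%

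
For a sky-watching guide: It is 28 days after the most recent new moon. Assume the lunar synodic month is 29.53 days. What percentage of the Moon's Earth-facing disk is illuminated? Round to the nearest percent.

The Moon has covered 28/29.53 of its cycle, so θ ≈ 360° × 28/29.53 = 341.3°.
cos 341.3° = 0.947, so f = (1 − 0.947)/2 = 0.026, so 3%.

3%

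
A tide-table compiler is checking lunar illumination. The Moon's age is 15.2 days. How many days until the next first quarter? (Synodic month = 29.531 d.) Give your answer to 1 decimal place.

First quarter occurs at elongation 90°, i.e. at age 29.531 × 90/360 = 7.383 d.
Already past this cycle's first quarter; the next is at 7.383 + 29.531 = 36.914 d, so 36.914 − 15.2 = 21.714 days.

21.7 days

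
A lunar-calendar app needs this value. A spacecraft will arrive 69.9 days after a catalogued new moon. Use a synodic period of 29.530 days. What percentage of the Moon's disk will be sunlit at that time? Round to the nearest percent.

84%

69.9/29.530 = 2.367 lunations, so 2 complete cycles and 10.84 d into the next.
Elongation θ = 360° × 10.84/29.530 ≈ 132.2°.
cos 132.2° = (-0.671), so f = (1 − (-0.671))/2 = 0.836, so 84%.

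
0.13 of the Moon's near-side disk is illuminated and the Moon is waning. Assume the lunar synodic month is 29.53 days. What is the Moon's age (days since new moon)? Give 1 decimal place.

Invert f = (1 − cos θ)/2 to get cos θ = 1 − 2(0.13) = 0.740, hence θ₀ = arccos 0.740 = 42.3°.
Since the Moon is past full (waning), take the reflex angle: θ = 360° − 42.3° = 317.7°.
That fraction of the synodic month is 317.7/360 × 29.53 d ≈ 26.06 d.

26.1 days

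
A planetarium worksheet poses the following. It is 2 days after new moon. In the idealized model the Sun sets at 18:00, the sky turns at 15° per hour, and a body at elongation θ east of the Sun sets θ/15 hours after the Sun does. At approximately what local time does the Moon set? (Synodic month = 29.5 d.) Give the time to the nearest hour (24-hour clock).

The Moon has covered 2/29.5 of its cycle, so θ ≈ 360° × 2/29.5 = 24.4°.
Delay after the Sun = 24.4° / (15°/h) ≈ 1.63 h.
18:00 + 1.63 h ≈ 19:38 → 20:00 to the nearest hour.

20:00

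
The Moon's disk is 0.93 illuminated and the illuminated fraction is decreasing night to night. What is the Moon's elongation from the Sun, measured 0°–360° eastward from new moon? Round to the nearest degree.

211°

Invert f = (1 − cos θ)/2 to get cos θ = 1 − 2(0.93) = -0.860, hence θ₀ = arccos -0.860 = 149.3°.
A waning Moon lies in 180°–360°, so θ = 360° − 149.3° = 210.7°.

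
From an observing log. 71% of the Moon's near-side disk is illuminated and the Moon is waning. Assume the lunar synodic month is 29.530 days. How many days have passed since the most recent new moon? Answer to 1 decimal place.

Invert f = (1 − cos θ)/2 to get cos θ = 1 − 2(0.71) = -0.420, hence θ₀ = arccos -0.420 = 114.8°.
Waning ⇒ past full, so θ = 360° − 114.8° = 245.2°.
At 360°/29.530 d per day, 245.2° corresponds to 20.11 days.

20.1 days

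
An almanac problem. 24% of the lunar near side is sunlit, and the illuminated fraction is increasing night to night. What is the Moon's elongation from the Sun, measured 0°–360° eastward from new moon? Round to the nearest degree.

59°

cos θ = 1 − 2f = 0.520, giving a principal value of 58.7°.
The Moon is waxing (0°–180°), so θ = 58.7° directly.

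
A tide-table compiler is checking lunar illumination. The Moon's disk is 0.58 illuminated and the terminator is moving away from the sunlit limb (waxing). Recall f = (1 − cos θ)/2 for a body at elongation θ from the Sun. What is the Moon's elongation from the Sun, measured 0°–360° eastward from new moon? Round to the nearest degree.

cos θ = 1 − 2f = -0.160, giving a principal value of 99.2°.
Before full moon the principal value applies: θ = 99.2°.

99°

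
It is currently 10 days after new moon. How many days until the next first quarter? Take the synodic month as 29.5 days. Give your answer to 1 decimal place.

26.9 days

First quarter is 0.25 of the way through the cycle: age 0.25 × 29.5 = 7.375 d.
Already past this cycle's first quarter; the next is at 7.375 + 29.5 = 36.875 d, so 36.875 − 10 = 26.875 days.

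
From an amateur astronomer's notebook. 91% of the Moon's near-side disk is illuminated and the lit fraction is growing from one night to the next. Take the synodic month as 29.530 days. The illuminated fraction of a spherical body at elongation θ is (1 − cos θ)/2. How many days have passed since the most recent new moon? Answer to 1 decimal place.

11.9 days

cos θ = 1 − 2f = -0.820, giving a principal value of 145.1°.
The Moon is waxing (0°–180°), so θ = 145.1° directly.
That fraction of the synodic month is 145.1/360 × 29.530 d ≈ 11.90 d.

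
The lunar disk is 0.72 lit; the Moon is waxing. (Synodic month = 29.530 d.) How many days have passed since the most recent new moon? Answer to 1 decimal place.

cos θ = 1 − 2f = -0.440, giving a principal value of 116.1°.
Waxing ⇒ before full, so θ = 116.1°.
Age = 29.530 × 116.1°/360° ≈ 9.52 days.

9.5 days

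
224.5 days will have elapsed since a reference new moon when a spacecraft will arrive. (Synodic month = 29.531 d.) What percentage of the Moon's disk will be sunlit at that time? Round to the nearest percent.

90%

224.5/29.531 = 7.602 lunations, so 7 complete cycles and 17.78 d into the next.
The Moon has covered 17.78/29.531 of its cycle, so θ ≈ 360° × 17.78/29.531 = 216.8°.
With cos θ = (-0.801), the lit fraction is (1 − (-0.801))/2 ≈ 0.900, so 90%.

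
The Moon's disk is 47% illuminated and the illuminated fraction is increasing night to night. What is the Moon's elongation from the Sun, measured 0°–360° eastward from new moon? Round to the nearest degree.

87°

cos θ = 1 − 2f = 0.060, giving a principal value of 86.6°.
Waxing ⇒ before full, so θ = 86.6°.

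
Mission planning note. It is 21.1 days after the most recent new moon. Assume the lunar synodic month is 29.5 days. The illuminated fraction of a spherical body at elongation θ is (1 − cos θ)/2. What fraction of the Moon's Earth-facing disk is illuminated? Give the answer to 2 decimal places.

The Moon has covered 21.1/29.5 of its cycle, so θ ≈ 360° × 21.1/29.5 = 257.5°.
cos 257.5° = (-0.217), so f = (1 − (-0.217))/2 = 0.608.

0.61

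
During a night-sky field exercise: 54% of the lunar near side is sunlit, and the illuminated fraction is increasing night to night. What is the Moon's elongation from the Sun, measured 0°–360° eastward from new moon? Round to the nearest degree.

95°

cos θ = 1 − 2f = -0.080, giving a principal value of 94.6°.
The Moon is waxing (0°–180°), so θ = 94.6° directly.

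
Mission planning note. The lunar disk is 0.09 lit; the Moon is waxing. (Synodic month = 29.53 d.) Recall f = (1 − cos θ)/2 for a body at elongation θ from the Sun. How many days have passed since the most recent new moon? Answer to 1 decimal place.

2.9 days

From f = (1 − cos θ)/2: cos θ = 1 − 2×0.09 = 0.820; arccos → 34.9°.
The Moon is waxing (0°–180°), so θ = 34.9° directly.
Age = 29.53 × 34.9°/360° ≈ 2.86 days.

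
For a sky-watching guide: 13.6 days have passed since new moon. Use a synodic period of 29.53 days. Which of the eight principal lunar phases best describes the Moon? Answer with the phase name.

At 13.6/29.53 of the cycle, θ ≈ 166° — the full moon range.

full moon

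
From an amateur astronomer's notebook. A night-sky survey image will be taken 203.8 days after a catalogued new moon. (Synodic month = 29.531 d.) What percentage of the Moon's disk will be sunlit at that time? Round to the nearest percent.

203.8 d spans 6 complete synodic months (6 × 29.531 = 177.19 d) plus 26.61 d.
Phase angle: θ = 360°·(26.61 d)/(29.531 d) = 324.4°.
With cos θ = 0.814, the lit fraction is (1 − 0.814)/2 ≈ 0.093, so 9%.

9%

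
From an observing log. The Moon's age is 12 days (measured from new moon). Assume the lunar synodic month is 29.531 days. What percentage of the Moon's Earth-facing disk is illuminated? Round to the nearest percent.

92%

Phase angle: θ = 360°·(12 d)/(29.531 d) = 146.3°.
With cos θ = (-0.832), the lit fraction is (1 − (-0.832))/2 ≈ 0.916, so 92%.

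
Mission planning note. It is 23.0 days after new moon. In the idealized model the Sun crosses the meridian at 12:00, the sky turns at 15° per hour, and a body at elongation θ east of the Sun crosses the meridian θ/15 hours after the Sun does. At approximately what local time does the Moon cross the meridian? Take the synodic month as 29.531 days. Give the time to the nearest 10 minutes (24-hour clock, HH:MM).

Phase angle: θ = 360°·(23.0 d)/(29.531 d) = 280.4°.
The Moon trails the Sun by θ/15 = 280.4/15 ≈ 18.69 hours.
12:00 + 18.692 h ≈ 06:42 → 06:40 to the nearest ten minutes.

06:40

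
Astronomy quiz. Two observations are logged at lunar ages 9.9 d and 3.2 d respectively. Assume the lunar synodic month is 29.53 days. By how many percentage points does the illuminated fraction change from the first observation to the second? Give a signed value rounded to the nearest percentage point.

First observation: θ = 360°·9.9/29.53 = 120.7°, so f = 0.755.
Second observation: θ = 39.0°, f = 0.111.
Δf = 0.111 − 0.755 = -0.644, i.e. -64 pp.

-64 pp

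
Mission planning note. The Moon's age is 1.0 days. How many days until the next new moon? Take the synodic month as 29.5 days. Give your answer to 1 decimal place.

The next new moon completes the synodic month: 29.5 − 1.0 = 28.500 days.

28.5 days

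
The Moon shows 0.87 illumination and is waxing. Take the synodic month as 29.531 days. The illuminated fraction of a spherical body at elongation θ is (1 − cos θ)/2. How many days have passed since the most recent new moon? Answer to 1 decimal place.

11.3 days

From f = (1 − cos θ)/2: cos θ = 1 − 2×0.87 = -0.740; arccos → 137.7°.
The Moon is waxing (0°–180°), so θ = 137.7° directly.
At 360°/29.531 d per day, 137.7° corresponds to 11.30 days.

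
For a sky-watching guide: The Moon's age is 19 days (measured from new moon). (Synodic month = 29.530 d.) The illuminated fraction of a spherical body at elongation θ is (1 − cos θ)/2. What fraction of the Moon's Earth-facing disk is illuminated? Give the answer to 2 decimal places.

The Moon has covered 19/29.530 of its cycle, so θ ≈ 360° × 19/29.530 = 231.6°.
With cos θ = (-0.621), the lit fraction is (1 − (-0.621))/2 ≈ 0.810.

0.81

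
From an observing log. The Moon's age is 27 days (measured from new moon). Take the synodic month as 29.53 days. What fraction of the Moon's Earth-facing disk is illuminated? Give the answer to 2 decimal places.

The Moon has covered 27/29.53 of its cycle, so θ ≈ 360° × 27/29.53 = 329.2°.
With cos θ = 0.859, the lit fraction is (1 − 0.859)/2 ≈ 0.071.

0.07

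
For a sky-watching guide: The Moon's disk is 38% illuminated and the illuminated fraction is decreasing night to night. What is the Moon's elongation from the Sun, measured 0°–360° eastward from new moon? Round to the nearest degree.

284°

cos θ = 1 − 2f = 0.240, giving a principal value of 76.1°.
Waning ⇒ past full, so θ = 360° − 76.1° = 283.9°.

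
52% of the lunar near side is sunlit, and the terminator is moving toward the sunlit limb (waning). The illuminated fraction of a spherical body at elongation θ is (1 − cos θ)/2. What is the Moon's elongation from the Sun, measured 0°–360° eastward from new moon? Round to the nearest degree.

268°

Invert f = (1 − cos θ)/2 to get cos θ = 1 − 2(0.52) = -0.040, hence θ₀ = arccos -0.040 = 92.3°.
A waning Moon lies in 180°–360°, so θ = 360° − 92.3° = 267.7°.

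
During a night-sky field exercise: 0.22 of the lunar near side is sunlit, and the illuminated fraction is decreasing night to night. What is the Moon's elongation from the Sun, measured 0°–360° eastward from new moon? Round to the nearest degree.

304°

cos θ = 1 − 2f = 0.560, giving a principal value of 55.9°.
A waning Moon lies in 180°–360°, so θ = 360° − 55.9° = 304.1°.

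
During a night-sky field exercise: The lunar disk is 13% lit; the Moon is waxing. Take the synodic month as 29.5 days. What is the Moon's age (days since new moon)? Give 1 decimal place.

From f = (1 − cos θ)/2: cos θ = 1 − 2×0.13 = 0.740; arccos → 42.3°.
The Moon is waxing (0°–180°), so θ = 42.3° directly.
That fraction of the synodic month is 42.3/360 × 29.5 d ≈ 3.46 d.

3.5 days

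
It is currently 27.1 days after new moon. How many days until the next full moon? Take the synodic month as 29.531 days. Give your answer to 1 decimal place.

17.2 days

Full moon occurs at elongation 180°, i.e. at age 29.531 × 180/360 = 14.765 d.
Already past this cycle's full moon; the next is at 14.765 + 29.531 = 44.296 d, so 44.296 − 27.1 = 17.196 days.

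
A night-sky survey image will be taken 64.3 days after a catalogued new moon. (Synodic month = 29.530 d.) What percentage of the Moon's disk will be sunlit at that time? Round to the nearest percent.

28%

64.3/29.530 = 2.177 lunations, so 2 complete cycles and 5.24 d into the next.
Phase angle: θ = 360°·(5.24 d)/(29.530 d) = 63.9°.
With cos θ = 0.440, the lit fraction is (1 − 0.440)/2 ≈ 0.280, so 28%.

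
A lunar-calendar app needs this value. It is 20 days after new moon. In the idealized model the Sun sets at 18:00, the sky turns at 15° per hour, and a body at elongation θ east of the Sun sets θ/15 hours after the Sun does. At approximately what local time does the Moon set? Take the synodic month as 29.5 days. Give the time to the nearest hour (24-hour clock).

Phase angle: θ = 360°·(20 d)/(29.5 d) = 244.1°.
The Moon trails the Sun by θ/15 = 244.1/15 ≈ 16.27 hours.
18:00 + 16.27 h ≈ 10:16 → 10:00 to the nearest hour.

10:00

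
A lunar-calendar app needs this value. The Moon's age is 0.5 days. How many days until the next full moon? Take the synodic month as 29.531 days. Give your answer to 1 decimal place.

Full moon is 0.5 of the way through the cycle: age 0.5 × 29.531 = 14.765 d.
That is 14.765 − 0.5 = 14.265 days ahead.

14.3 days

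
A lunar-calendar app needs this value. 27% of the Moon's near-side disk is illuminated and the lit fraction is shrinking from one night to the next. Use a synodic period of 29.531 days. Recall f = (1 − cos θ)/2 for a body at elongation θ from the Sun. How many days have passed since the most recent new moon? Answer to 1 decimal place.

24.4 days

Invert f = (1 − cos θ)/2 to get cos θ = 1 − 2(0.27) = 0.460, hence θ₀ = arccos 0.460 = 62.6°.
A waning Moon lies in 180°–360°, so θ = 360° − 62.6° = 297.4°.
Age = 29.531 × 297.4°/360° ≈ 24.39 days.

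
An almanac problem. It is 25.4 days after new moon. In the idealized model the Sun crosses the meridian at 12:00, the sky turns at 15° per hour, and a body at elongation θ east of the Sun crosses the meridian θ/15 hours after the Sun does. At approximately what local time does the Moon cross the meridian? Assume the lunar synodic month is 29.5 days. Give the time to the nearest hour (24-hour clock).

Elongation θ = 360° × 25.4/29.5 ≈ 310.0°.
Delay after the Sun = 310.0° / (15°/h) ≈ 20.66 h.
12:00 + 20.66 h ≈ 08:40 → 09:00 to the nearest hour.

09:00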